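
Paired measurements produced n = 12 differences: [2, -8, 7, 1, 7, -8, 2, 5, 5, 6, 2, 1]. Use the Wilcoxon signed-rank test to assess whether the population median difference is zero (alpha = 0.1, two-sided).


Step 1: Drop any zero differences (none here) and take |d_i|.
|d| = [2, 8, 7, 1, 7, 8, 2, 5, 5, 6, 2, 1]
Step 2: Midrank |d_i| (ties get averaged ranks).
ranks: |2|->4, |8|->11.5, |7|->9.5, |1|->1.5, |7|->9.5, |8|->11.5, |2|->4, |5|->6.5, |5|->6.5, |6|->8, |2|->4, |1|->1.5
Step 3: Attach original signs; sum ranks with positive sign and with negative sign.
W+ = 4 + 9.5 + 1.5 + 9.5 + 4 + 6.5 + 6.5 + 8 + 4 + 1.5 = 55
W- = 11.5 + 11.5 = 23
(Check: W+ + W- = 78 should equal n(n+1)/2 = 78.)
Step 4: Test statistic W = min(W+, W-) = 23.
Step 5: Ties in |d|, so use the tie-corrected normal approximation.
        E[W] = n(n+1)/4 = 12*13/4 = 39.
        Tie groups: |d|=1 (t=2), |d|=2 (t=3), |d|=5 (t=2), |d|=7 (t=2), |d|=8 (t=2); sum(t^3 - t) = 48.
        Var[W] = n(n+1)(2n+1)/24 - sum(t^3-t)/48 = 3900/24 - 48/48 = 161.5.
        z = (W - E[W]) / sqrt(Var[W]) = (23 - 39) / 12.7083 = -1.2590.
        Two-sided p = 2*Phi(z) = 0.208022.
Step 6: alpha = 0.1. fail to reject H0.

W+ = 55, W- = 23, W = min = 23, p = 0.208022, fail to reject H0.


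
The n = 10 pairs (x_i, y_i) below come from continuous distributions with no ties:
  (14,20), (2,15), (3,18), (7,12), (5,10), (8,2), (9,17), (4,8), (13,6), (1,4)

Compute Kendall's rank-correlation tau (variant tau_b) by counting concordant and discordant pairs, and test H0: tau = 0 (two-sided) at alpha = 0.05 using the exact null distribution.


Step 1: Enumerate the 45 unordered pairs (i,j) with i<j and classify each by sign(x_j-x_i) * sign(y_j-y_i).
  (1,2):dx=-12,dy=-5->C; (1,3):dx=-11,dy=-2->C; (1,4):dx=-7,dy=-8->C; (1,5):dx=-9,dy=-10->C
  (1,6):dx=-6,dy=-18->C; (1,7):dx=-5,dy=-3->C; (1,8):dx=-10,dy=-12->C; (1,9):dx=-1,dy=-14->C
  (1,10):dx=-13,dy=-16->C; (2,3):dx=+1,dy=+3->C; (2,4):dx=+5,dy=-3->D; (2,5):dx=+3,dy=-5->D
  (2,6):dx=+6,dy=-13->D; (2,7):dx=+7,dy=+2->C; (2,8):dx=+2,dy=-7->D; (2,9):dx=+11,dy=-9->D
  (2,10):dx=-1,dy=-11->C; (3,4):dx=+4,dy=-6->D; (3,5):dx=+2,dy=-8->D; (3,6):dx=+5,dy=-16->D
  (3,7):dx=+6,dy=-1->D; (3,8):dx=+1,dy=-10->D; (3,9):dx=+10,dy=-12->D; (3,10):dx=-2,dy=-14->C
  (4,5):dx=-2,dy=-2->C; (4,6):dx=+1,dy=-10->D; (4,7):dx=+2,dy=+5->C; (4,8):dx=-3,dy=-4->C
  (4,9):dx=+6,dy=-6->D; (4,10):dx=-6,dy=-8->C; (5,6):dx=+3,dy=-8->D; (5,7):dx=+4,dy=+7->C
  (5,8):dx=-1,dy=-2->C; (5,9):dx=+8,dy=-4->D; (5,10):dx=-4,dy=-6->C; (6,7):dx=+1,dy=+15->C
  (6,8):dx=-4,dy=+6->D; (6,9):dx=+5,dy=+4->C; (6,10):dx=-7,dy=+2->D; (7,8):dx=-5,dy=-9->C
  (7,9):dx=+4,dy=-11->D; (7,10):dx=-8,dy=-13->C; (8,9):dx=+9,dy=-2->D; (8,10):dx=-3,dy=-4->C
  (9,10):dx=-12,dy=-2->C
Step 2: C = 26, D = 19, total pairs = 45.
Step 3: tau = (C - D)/(n(n-1)/2) = (26 - 19)/45 = 0.155556.
Step 4: Exact two-sided p-value (enumerate n! = 3628800 permutations of y under H0): p = 0.600654.
Step 5: alpha = 0.05. fail to reject H0.

tau_b = 0.1556 (C=26, D=19), p = 0.600654, fail to reject H0.


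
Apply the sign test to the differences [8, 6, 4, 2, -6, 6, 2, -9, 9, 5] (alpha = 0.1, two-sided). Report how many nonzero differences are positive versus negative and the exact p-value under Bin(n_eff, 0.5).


Step 1: Discard zero differences. Original n = 10; n_eff = number of nonzero differences = 10.
Nonzero differences (with sign): +8, +6, +4, +2, -6, +6, +2, -9, +9, +5
Step 2: Count signs: positive = 8, negative = 2.
Step 3: Under H0: P(positive) = 0.5, so the number of positives S ~ Bin(10, 0.5).
Step 4: Two-sided exact p-value = sum of Bin(10,0.5) probabilities at or below the observed probability = 0.109375.
Step 5: alpha = 0.1. fail to reject H0.

n_eff = 10, pos = 8, neg = 2, p = 0.109375, fail to reject H0.


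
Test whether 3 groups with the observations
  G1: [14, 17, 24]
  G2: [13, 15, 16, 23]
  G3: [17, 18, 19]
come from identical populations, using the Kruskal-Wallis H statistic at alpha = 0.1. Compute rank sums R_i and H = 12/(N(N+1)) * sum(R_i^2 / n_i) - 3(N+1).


Step 1: Combine all N = 10 observations and assign midranks.
sorted (value, group, rank): (13,G2,1), (14,G1,2), (15,G2,3), (16,G2,4), (17,G1,5.5), (17,G3,5.5), (18,G3,7), (19,G3,8), (23,G2,9), (24,G1,10)
Step 2: Sum ranks within each group.
R_1 = 17.5 (n_1 = 3)
R_2 = 17 (n_2 = 4)
R_3 = 20.5 (n_3 = 3)
Step 3: H = 12/(N(N+1)) * sum(R_i^2/n_i) - 3(N+1)
     = 12/(10*11) * (17.5^2/3 + 17^2/4 + 20.5^2/3) - 3*11
     = 0.109091 * 314.417 - 33
     = 1.300000.
Step 4: Ties present; correction factor C = 1 - 6/(10^3 - 10) = 0.993939. Corrected H = 1.300000 / 0.993939 = 1.307927.
Step 5: Under H0, H ~ chi^2(2); p-value = 0.519981.
Step 6: alpha = 0.1. fail to reject H0.

H = 1.3079, df = 2, p = 0.519981, fail to reject H0.


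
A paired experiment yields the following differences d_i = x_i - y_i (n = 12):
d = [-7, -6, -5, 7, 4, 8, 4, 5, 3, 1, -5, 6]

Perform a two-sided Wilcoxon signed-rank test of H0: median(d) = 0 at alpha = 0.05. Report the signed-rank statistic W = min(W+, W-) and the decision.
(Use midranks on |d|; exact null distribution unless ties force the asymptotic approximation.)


Step 1: Drop any zero differences (none here) and take |d_i|.
|d| = [7, 6, 5, 7, 4, 8, 4, 5, 3, 1, 5, 6]
Step 2: Midrank |d_i| (ties get averaged ranks).
ranks: |7|->10.5, |6|->8.5, |5|->6, |7|->10.5, |4|->3.5, |8|->12, |4|->3.5, |5|->6, |3|->2, |1|->1, |5|->6, |6|->8.5
Step 3: Attach original signs; sum ranks with positive sign and with negative sign.
W+ = 10.5 + 3.5 + 12 + 3.5 + 6 + 2 + 1 + 8.5 = 47
W- = 10.5 + 8.5 + 6 + 6 = 31
(Check: W+ + W- = 78 should equal n(n+1)/2 = 78.)
Step 4: Test statistic W = min(W+, W-) = 31.
Step 5: Ties in |d|, so use the tie-corrected normal approximation.
        E[W] = n(n+1)/4 = 12*13/4 = 39.
        Tie groups: |d|=4 (t=2), |d|=5 (t=3), |d|=6 (t=2), |d|=7 (t=2); sum(t^3 - t) = 42.
        Var[W] = n(n+1)(2n+1)/24 - sum(t^3-t)/48 = 3900/24 - 42/48 = 161.625.
        z = (W - E[W]) / sqrt(Var[W]) = (31 - 39) / 12.7132 = -0.6293.
        Two-sided p = 2*Phi(z) = 0.529174.
Step 6: alpha = 0.05. fail to reject H0.

W+ = 47, W- = 31, W = min = 31, p = 0.529174, fail to reject H0.


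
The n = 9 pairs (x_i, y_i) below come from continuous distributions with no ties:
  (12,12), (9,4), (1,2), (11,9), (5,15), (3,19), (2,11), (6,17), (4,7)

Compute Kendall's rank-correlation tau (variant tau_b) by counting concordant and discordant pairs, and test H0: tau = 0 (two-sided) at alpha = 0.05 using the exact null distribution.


Step 1: Enumerate the 36 unordered pairs (i,j) with i<j and classify each by sign(x_j-x_i) * sign(y_j-y_i).
  (1,2):dx=-3,dy=-8->C; (1,3):dx=-11,dy=-10->C; (1,4):dx=-1,dy=-3->C; (1,5):dx=-7,dy=+3->D
  (1,6):dx=-9,dy=+7->D; (1,7):dx=-10,dy=-1->C; (1,8):dx=-6,dy=+5->D; (1,9):dx=-8,dy=-5->C
  (2,3):dx=-8,dy=-2->C; (2,4):dx=+2,dy=+5->C; (2,5):dx=-4,dy=+11->D; (2,6):dx=-6,dy=+15->D
  (2,7):dx=-7,dy=+7->D; (2,8):dx=-3,dy=+13->D; (2,9):dx=-5,dy=+3->D; (3,4):dx=+10,dy=+7->C
  (3,5):dx=+4,dy=+13->C; (3,6):dx=+2,dy=+17->C; (3,7):dx=+1,dy=+9->C; (3,8):dx=+5,dy=+15->C
  (3,9):dx=+3,dy=+5->C; (4,5):dx=-6,dy=+6->D; (4,6):dx=-8,dy=+10->D; (4,7):dx=-9,dy=+2->D
  (4,8):dx=-5,dy=+8->D; (4,9):dx=-7,dy=-2->C; (5,6):dx=-2,dy=+4->D; (5,7):dx=-3,dy=-4->C
  (5,8):dx=+1,dy=+2->C; (5,9):dx=-1,dy=-8->C; (6,7):dx=-1,dy=-8->C; (6,8):dx=+3,dy=-2->D
  (6,9):dx=+1,dy=-12->D; (7,8):dx=+4,dy=+6->C; (7,9):dx=+2,dy=-4->D; (8,9):dx=-2,dy=-10->C
Step 2: C = 20, D = 16, total pairs = 36.
Step 3: tau = (C - D)/(n(n-1)/2) = (20 - 16)/36 = 0.111111.
Step 4: Exact two-sided p-value (enumerate n! = 362880 permutations of y under H0): p = 0.761414.
Step 5: alpha = 0.05. fail to reject H0.

tau_b = 0.1111 (C=20, D=16), p = 0.761414, fail to reject H0.


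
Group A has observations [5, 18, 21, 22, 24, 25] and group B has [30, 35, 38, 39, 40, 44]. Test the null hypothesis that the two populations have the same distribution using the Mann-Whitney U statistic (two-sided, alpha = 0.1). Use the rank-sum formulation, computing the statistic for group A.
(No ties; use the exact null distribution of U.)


Step 1: Combine and sort all 12 observations; assign midranks.
sorted (value, group): (5,X), (18,X), (21,X), (22,X), (24,X), (25,X), (30,Y), (35,Y), (38,Y), (39,Y), (40,Y), (44,Y)
ranks: 5->1, 18->2, 21->3, 22->4, 24->5, 25->6, 30->7, 35->8, 38->9, 39->10, 40->11, 44->12
Step 2: Rank sum for X: R1 = 1 + 2 + 3 + 4 + 5 + 6 = 21.
Step 3: U_X = R1 - n1(n1+1)/2 = 21 - 6*7/2 = 21 - 21 = 0.
       U_Y = n1*n2 - U_X = 36 - 0 = 36.
Step 4: No ties, so the exact null distribution of U (based on enumerating the C(12,6) = 924 equally likely rank assignments) gives the two-sided p-value.
Step 5: p-value = 0.002165; compare to alpha = 0.1. reject H0.

U_X = 0, p = 0.002165, reject H0 at alpha = 0.1.


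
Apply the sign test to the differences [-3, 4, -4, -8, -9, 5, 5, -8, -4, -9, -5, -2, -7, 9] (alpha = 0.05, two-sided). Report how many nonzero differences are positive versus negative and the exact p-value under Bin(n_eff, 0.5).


Step 1: Discard zero differences. Original n = 14; n_eff = number of nonzero differences = 14.
Nonzero differences (with sign): -3, +4, -4, -8, -9, +5, +5, -8, -4, -9, -5, -2, -7, +9
Step 2: Count signs: positive = 4, negative = 10.
Step 3: Under H0: P(positive) = 0.5, so the number of positives S ~ Bin(14, 0.5).
Step 4: Two-sided exact p-value = sum of Bin(14,0.5) probabilities at or below the observed probability = 0.179565.
Step 5: alpha = 0.05. fail to reject H0.

n_eff = 14, pos = 4, neg = 10, p = 0.179565, fail to reject H0.


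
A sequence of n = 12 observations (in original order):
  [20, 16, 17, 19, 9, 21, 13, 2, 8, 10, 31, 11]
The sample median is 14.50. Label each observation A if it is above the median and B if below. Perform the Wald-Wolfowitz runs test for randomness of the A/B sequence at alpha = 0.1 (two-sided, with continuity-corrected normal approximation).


Step 1: Compute median = 14.50; label A = above, B = below.
Labels in order: AAAABABBBBAB  (n_A = 6, n_B = 6)
Step 2: Count runs R = 6.
Step 3: Under H0 (random ordering), E[R] = 2*n_A*n_B/(n_A+n_B) + 1 = 2*6*6/12 + 1 = 7.0000.
        Var[R] = 2*n_A*n_B*(2*n_A*n_B - n_A - n_B) / ((n_A+n_B)^2 * (n_A+n_B-1)) = 4320/1584 = 2.7273.
        SD[R] = 1.6514.
Step 4: Continuity-corrected z = (R + 0.5 - E[R]) / SD[R] = (6 + 0.5 - 7.0000) / 1.6514 = -0.3028.
Step 5: Two-sided p-value via normal approximation = 2*(1 - Phi(|z|)) = 0.762069.
Step 6: alpha = 0.1. fail to reject H0.

R = 6, z = -0.3028, p = 0.762069, fail to reject H0.


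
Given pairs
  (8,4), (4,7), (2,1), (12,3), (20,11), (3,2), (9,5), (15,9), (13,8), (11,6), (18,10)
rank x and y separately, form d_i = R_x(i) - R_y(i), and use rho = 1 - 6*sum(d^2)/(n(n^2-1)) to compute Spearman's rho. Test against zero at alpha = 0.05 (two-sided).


Step 1: Rank x and y separately (midranks; no ties here).
rank(x): 8->4, 4->3, 2->1, 12->7, 20->11, 3->2, 9->5, 15->9, 13->8, 11->6, 18->10
rank(y): 4->4, 7->7, 1->1, 3->3, 11->11, 2->2, 5->5, 9->9, 8->8, 6->6, 10->10
Step 2: d_i = R_x(i) - R_y(i); compute d_i^2.
  (4-4)^2=0, (3-7)^2=16, (1-1)^2=0, (7-3)^2=16, (11-11)^2=0, (2-2)^2=0, (5-5)^2=0, (9-9)^2=0, (8-8)^2=0, (6-6)^2=0, (10-10)^2=0
sum(d^2) = 32.
Step 3: rho = 1 - 6*32 / (11*(11^2 - 1)) = 1 - 192/1320 = 0.854545.
Step 4: Under H0, t = rho * sqrt((n-2)/(1-rho^2)) = 4.9360 ~ t(9).
Step 5: Two-sided p-value from the t-distribution with 9 df = 0.000807.
Step 6: alpha = 0.05. reject H0.

rho = 0.8545, p = 0.000807, reject H0 at alpha = 0.05.


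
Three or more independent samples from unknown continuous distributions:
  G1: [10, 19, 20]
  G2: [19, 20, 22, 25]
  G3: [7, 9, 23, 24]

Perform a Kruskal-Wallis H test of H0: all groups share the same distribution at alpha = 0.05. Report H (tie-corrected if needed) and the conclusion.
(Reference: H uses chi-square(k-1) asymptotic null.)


Step 1: Combine all N = 11 observations and assign midranks.
sorted (value, group, rank): (7,G3,1), (9,G3,2), (10,G1,3), (19,G1,4.5), (19,G2,4.5), (20,G1,6.5), (20,G2,6.5), (22,G2,8), (23,G3,9), (24,G3,10), (25,G2,11)
Step 2: Sum ranks within each group.
R_1 = 14 (n_1 = 3)
R_2 = 30 (n_2 = 4)
R_3 = 22 (n_3 = 4)
Step 3: H = 12/(N(N+1)) * sum(R_i^2/n_i) - 3(N+1)
     = 12/(11*12) * (14^2/3 + 30^2/4 + 22^2/4) - 3*12
     = 0.090909 * 411.333 - 36
     = 1.393939.
Step 4: Ties present; correction factor C = 1 - 12/(11^3 - 11) = 0.990909. Corrected H = 1.393939 / 0.990909 = 1.406728.
Step 5: Under H0, H ~ chi^2(2); p-value = 0.494918.
Step 6: alpha = 0.05. fail to reject H0.

H = 1.4067, df = 2, p = 0.494918, fail to reject H0.


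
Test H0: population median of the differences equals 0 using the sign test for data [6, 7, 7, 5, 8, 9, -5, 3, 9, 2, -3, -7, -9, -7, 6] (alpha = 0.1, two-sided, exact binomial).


Step 1: Discard zero differences. Original n = 15; n_eff = number of nonzero differences = 15.
Nonzero differences (with sign): +6, +7, +7, +5, +8, +9, -5, +3, +9, +2, -3, -7, -9, -7, +6
Step 2: Count signs: positive = 10, negative = 5.
Step 3: Under H0: P(positive) = 0.5, so the number of positives S ~ Bin(15, 0.5).
Step 4: Two-sided exact p-value = sum of Bin(15,0.5) probabilities at or below the observed probability = 0.301758.
Step 5: alpha = 0.1. fail to reject H0.

n_eff = 15, pos = 10, neg = 5, p = 0.301758, fail to reject H0.


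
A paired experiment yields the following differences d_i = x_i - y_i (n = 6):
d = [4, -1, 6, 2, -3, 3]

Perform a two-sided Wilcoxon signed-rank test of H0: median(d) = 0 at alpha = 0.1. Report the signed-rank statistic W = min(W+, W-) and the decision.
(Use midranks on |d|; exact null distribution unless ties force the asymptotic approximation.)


Step 1: Drop any zero differences (none here) and take |d_i|.
|d| = [4, 1, 6, 2, 3, 3]
Step 2: Midrank |d_i| (ties get averaged ranks).
ranks: |4|->5, |1|->1, |6|->6, |2|->2, |3|->3.5, |3|->3.5
Step 3: Attach original signs; sum ranks with positive sign and with negative sign.
W+ = 5 + 6 + 2 + 3.5 = 16.5
W- = 1 + 3.5 = 4.5
(Check: W+ + W- = 21 should equal n(n+1)/2 = 21.)
Step 4: Test statistic W = min(W+, W-) = 4.5.
Step 5: Ties in |d|, so use the tie-corrected normal approximation.
        E[W] = n(n+1)/4 = 6*7/4 = 10.5.
        Tie groups: |d|=3 (t=2); sum(t^3 - t) = 6.
        Var[W] = n(n+1)(2n+1)/24 - sum(t^3-t)/48 = 546/24 - 6/48 = 22.625.
        z = (W - E[W]) / sqrt(Var[W]) = (4.5 - 10.5) / 4.7566 = -1.2614.
        Two-sided p = 2*Phi(z) = 0.207160.
Step 6: alpha = 0.1. fail to reject H0.

W+ = 16.5, W- = 4.5, W = min = 4.5, p = 0.207160, fail to reject H0.


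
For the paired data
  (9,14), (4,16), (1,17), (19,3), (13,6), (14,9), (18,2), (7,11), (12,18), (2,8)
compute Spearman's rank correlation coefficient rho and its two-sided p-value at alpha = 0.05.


Step 1: Rank x and y separately (midranks; no ties here).
rank(x): 9->5, 4->3, 1->1, 19->10, 13->7, 14->8, 18->9, 7->4, 12->6, 2->2
rank(y): 14->7, 16->8, 17->9, 3->2, 6->3, 9->5, 2->1, 11->6, 18->10, 8->4
Step 2: d_i = R_x(i) - R_y(i); compute d_i^2.
  (5-7)^2=4, (3-8)^2=25, (1-9)^2=64, (10-2)^2=64, (7-3)^2=16, (8-5)^2=9, (9-1)^2=64, (4-6)^2=4, (6-10)^2=16, (2-4)^2=4
sum(d^2) = 270.
Step 3: rho = 1 - 6*270 / (10*(10^2 - 1)) = 1 - 1620/990 = -0.636364.
Step 4: Under H0, t = rho * sqrt((n-2)/(1-rho^2)) = -2.3333 ~ t(8).
Step 5: Two-sided p-value from the t-distribution with 8 df = 0.047912.
Step 6: alpha = 0.05. reject H0.

rho = -0.6364, p = 0.047912, reject H0 at alpha = 0.05.


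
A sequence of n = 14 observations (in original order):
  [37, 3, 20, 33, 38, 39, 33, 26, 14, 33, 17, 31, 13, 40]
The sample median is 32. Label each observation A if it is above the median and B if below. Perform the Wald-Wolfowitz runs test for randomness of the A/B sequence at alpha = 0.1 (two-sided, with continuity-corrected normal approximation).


Step 1: Compute median = 32; label A = above, B = below.
Labels in order: ABBAAAABBABBBA  (n_A = 7, n_B = 7)
Step 2: Count runs R = 7.
Step 3: Under H0 (random ordering), E[R] = 2*n_A*n_B/(n_A+n_B) + 1 = 2*7*7/14 + 1 = 8.0000.
        Var[R] = 2*n_A*n_B*(2*n_A*n_B - n_A - n_B) / ((n_A+n_B)^2 * (n_A+n_B-1)) = 8232/2548 = 3.2308.
        SD[R] = 1.7974.
Step 4: Continuity-corrected z = (R + 0.5 - E[R]) / SD[R] = (7 + 0.5 - 8.0000) / 1.7974 = -0.2782.
Step 5: Two-sided p-value via normal approximation = 2*(1 - Phi(|z|)) = 0.780879.
Step 6: alpha = 0.1. fail to reject H0.

R = 7, z = -0.2782, p = 0.780879, fail to reject H0.


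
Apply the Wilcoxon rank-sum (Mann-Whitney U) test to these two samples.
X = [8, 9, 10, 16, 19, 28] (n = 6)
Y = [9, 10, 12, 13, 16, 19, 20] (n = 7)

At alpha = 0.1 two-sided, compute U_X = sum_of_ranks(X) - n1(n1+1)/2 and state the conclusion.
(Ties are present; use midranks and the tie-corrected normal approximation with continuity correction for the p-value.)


Step 1: Combine and sort all 13 observations; assign midranks.
sorted (value, group): (8,X), (9,X), (9,Y), (10,X), (10,Y), (12,Y), (13,Y), (16,X), (16,Y), (19,X), (19,Y), (20,Y), (28,X)
ranks: 8->1, 9->2.5, 9->2.5, 10->4.5, 10->4.5, 12->6, 13->7, 16->8.5, 16->8.5, 19->10.5, 19->10.5, 20->12, 28->13
Step 2: Rank sum for X: R1 = 1 + 2.5 + 4.5 + 8.5 + 10.5 + 13 = 40.
Step 3: U_X = R1 - n1(n1+1)/2 = 40 - 6*7/2 = 40 - 21 = 19.
       U_Y = n1*n2 - U_X = 42 - 19 = 23.
Step 4: Ties are present, so use the tie-corrected normal approximation (with continuity correction) for the p-value.
Step 5: p-value = 0.829399; compare to alpha = 0.1. fail to reject H0.

U_X = 19, p = 0.829399, fail to reject H0 at alpha = 0.1.


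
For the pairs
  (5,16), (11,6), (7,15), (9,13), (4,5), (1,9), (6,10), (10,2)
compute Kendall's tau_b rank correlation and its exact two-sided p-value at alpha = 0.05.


Step 1: Enumerate the 28 unordered pairs (i,j) with i<j and classify each by sign(x_j-x_i) * sign(y_j-y_i).
  (1,2):dx=+6,dy=-10->D; (1,3):dx=+2,dy=-1->D; (1,4):dx=+4,dy=-3->D; (1,5):dx=-1,dy=-11->C
  (1,6):dx=-4,dy=-7->C; (1,7):dx=+1,dy=-6->D; (1,8):dx=+5,dy=-14->D; (2,3):dx=-4,dy=+9->D
  (2,4):dx=-2,dy=+7->D; (2,5):dx=-7,dy=-1->C; (2,6):dx=-10,dy=+3->D; (2,7):dx=-5,dy=+4->D
  (2,8):dx=-1,dy=-4->C; (3,4):dx=+2,dy=-2->D; (3,5):dx=-3,dy=-10->C; (3,6):dx=-6,dy=-6->C
  (3,7):dx=-1,dy=-5->C; (3,8):dx=+3,dy=-13->D; (4,5):dx=-5,dy=-8->C; (4,6):dx=-8,dy=-4->C
  (4,7):dx=-3,dy=-3->C; (4,8):dx=+1,dy=-11->D; (5,6):dx=-3,dy=+4->D; (5,7):dx=+2,dy=+5->C
  (5,8):dx=+6,dy=-3->D; (6,7):dx=+5,dy=+1->C; (6,8):dx=+9,dy=-7->D; (7,8):dx=+4,dy=-8->D
Step 2: C = 12, D = 16, total pairs = 28.
Step 3: tau = (C - D)/(n(n-1)/2) = (12 - 16)/28 = -0.142857.
Step 4: Exact two-sided p-value (enumerate n! = 40320 permutations of y under H0): p = 0.719544.
Step 5: alpha = 0.05. fail to reject H0.

tau_b = -0.1429 (C=12, D=16), p = 0.719544, fail to reject H0.


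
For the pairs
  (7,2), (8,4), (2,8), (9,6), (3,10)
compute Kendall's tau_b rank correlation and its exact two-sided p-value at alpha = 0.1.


Step 1: Enumerate the 10 unordered pairs (i,j) with i<j and classify each by sign(x_j-x_i) * sign(y_j-y_i).
  (1,2):dx=+1,dy=+2->C; (1,3):dx=-5,dy=+6->D; (1,4):dx=+2,dy=+4->C; (1,5):dx=-4,dy=+8->D
  (2,3):dx=-6,dy=+4->D; (2,4):dx=+1,dy=+2->C; (2,5):dx=-5,dy=+6->D; (3,4):dx=+7,dy=-2->D
  (3,5):dx=+1,dy=+2->C; (4,5):dx=-6,dy=+4->D
Step 2: C = 4, D = 6, total pairs = 10.
Step 3: tau = (C - D)/(n(n-1)/2) = (4 - 6)/10 = -0.200000.
Step 4: Exact two-sided p-value (enumerate n! = 120 permutations of y under H0): p = 0.816667.
Step 5: alpha = 0.1. fail to reject H0.

tau_b = -0.2000 (C=4, D=6), p = 0.816667, fail to reject H0.


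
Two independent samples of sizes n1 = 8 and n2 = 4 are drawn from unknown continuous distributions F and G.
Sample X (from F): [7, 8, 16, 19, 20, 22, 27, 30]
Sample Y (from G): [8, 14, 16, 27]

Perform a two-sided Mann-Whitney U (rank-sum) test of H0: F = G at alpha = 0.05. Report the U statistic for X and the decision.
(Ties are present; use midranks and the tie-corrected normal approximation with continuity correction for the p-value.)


Step 1: Combine and sort all 12 observations; assign midranks.
sorted (value, group): (7,X), (8,X), (8,Y), (14,Y), (16,X), (16,Y), (19,X), (20,X), (22,X), (27,X), (27,Y), (30,X)
ranks: 7->1, 8->2.5, 8->2.5, 14->4, 16->5.5, 16->5.5, 19->7, 20->8, 22->9, 27->10.5, 27->10.5, 30->12
Step 2: Rank sum for X: R1 = 1 + 2.5 + 5.5 + 7 + 8 + 9 + 10.5 + 12 = 55.5.
Step 3: U_X = R1 - n1(n1+1)/2 = 55.5 - 8*9/2 = 55.5 - 36 = 19.5.
       U_Y = n1*n2 - U_X = 32 - 19.5 = 12.5.
Step 4: Ties are present, so use the tie-corrected normal approximation (with continuity correction) for the p-value.
Step 5: p-value = 0.608498; compare to alpha = 0.05. fail to reject H0.

U_X = 19.5, p = 0.608498, fail to reject H0 at alpha = 0.05.


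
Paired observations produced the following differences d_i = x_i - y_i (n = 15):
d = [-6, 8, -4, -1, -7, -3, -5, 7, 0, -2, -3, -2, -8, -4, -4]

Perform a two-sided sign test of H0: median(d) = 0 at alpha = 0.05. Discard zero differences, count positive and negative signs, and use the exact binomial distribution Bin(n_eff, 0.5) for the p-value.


Step 1: Discard zero differences. Original n = 15; n_eff = number of nonzero differences = 14.
Nonzero differences (with sign): -6, +8, -4, -1, -7, -3, -5, +7, -2, -3, -2, -8, -4, -4
Step 2: Count signs: positive = 2, negative = 12.
Step 3: Under H0: P(positive) = 0.5, so the number of positives S ~ Bin(14, 0.5).
Step 4: Two-sided exact p-value = sum of Bin(14,0.5) probabilities at or below the observed probability = 0.012939.
Step 5: alpha = 0.05. reject H0.

n_eff = 14, pos = 2, neg = 12, p = 0.012939, reject H0.


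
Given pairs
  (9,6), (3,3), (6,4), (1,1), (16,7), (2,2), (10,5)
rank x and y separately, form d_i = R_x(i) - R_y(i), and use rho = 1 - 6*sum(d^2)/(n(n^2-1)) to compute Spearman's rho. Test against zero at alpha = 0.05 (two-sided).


Step 1: Rank x and y separately (midranks; no ties here).
rank(x): 9->5, 3->3, 6->4, 1->1, 16->7, 2->2, 10->6
rank(y): 6->6, 3->3, 4->4, 1->1, 7->7, 2->2, 5->5
Step 2: d_i = R_x(i) - R_y(i); compute d_i^2.
  (5-6)^2=1, (3-3)^2=0, (4-4)^2=0, (1-1)^2=0, (7-7)^2=0, (2-2)^2=0, (6-5)^2=1
sum(d^2) = 2.
Step 3: rho = 1 - 6*2 / (7*(7^2 - 1)) = 1 - 12/336 = 0.964286.
Step 4: Under H0, t = rho * sqrt((n-2)/(1-rho^2)) = 8.1408 ~ t(5).
Step 5: Two-sided p-value from the t-distribution with 5 df = 0.000454.
Step 6: alpha = 0.05. reject H0.

rho = 0.9643, p = 0.000454, reject H0 at alpha = 0.05.


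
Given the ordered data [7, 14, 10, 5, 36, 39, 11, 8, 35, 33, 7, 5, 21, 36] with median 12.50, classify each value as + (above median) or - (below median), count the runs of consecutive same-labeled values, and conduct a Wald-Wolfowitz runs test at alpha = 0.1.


Step 1: Compute median = 12.50; label A = above, B = below.
Labels in order: BABBAABBAABBAA  (n_A = 7, n_B = 7)
Step 2: Count runs R = 8.
Step 3: Under H0 (random ordering), E[R] = 2*n_A*n_B/(n_A+n_B) + 1 = 2*7*7/14 + 1 = 8.0000.
        Var[R] = 2*n_A*n_B*(2*n_A*n_B - n_A - n_B) / ((n_A+n_B)^2 * (n_A+n_B-1)) = 8232/2548 = 3.2308.
        SD[R] = 1.7974.
Step 4: R = E[R], so z = 0 with no continuity correction.
Step 5: Two-sided p-value via normal approximation = 2*(1 - Phi(|z|)) = 1.000000.
Step 6: alpha = 0.1. fail to reject H0.

R = 8, z = 0.0000, p = 1.000000, fail to reject H0.


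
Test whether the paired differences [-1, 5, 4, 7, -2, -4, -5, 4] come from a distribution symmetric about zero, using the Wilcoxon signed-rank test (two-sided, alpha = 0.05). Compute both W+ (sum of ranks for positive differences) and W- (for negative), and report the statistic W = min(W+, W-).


Step 1: Drop any zero differences (none here) and take |d_i|.
|d| = [1, 5, 4, 7, 2, 4, 5, 4]
Step 2: Midrank |d_i| (ties get averaged ranks).
ranks: |1|->1, |5|->6.5, |4|->4, |7|->8, |2|->2, |4|->4, |5|->6.5, |4|->4
Step 3: Attach original signs; sum ranks with positive sign and with negative sign.
W+ = 6.5 + 4 + 8 + 4 = 22.5
W- = 1 + 2 + 4 + 6.5 = 13.5
(Check: W+ + W- = 36 should equal n(n+1)/2 = 36.)
Step 4: Test statistic W = min(W+, W-) = 13.5.
Step 5: Ties in |d|, so use the tie-corrected normal approximation.
        E[W] = n(n+1)/4 = 8*9/4 = 18.
        Tie groups: |d|=4 (t=3), |d|=5 (t=2); sum(t^3 - t) = 30.
        Var[W] = n(n+1)(2n+1)/24 - sum(t^3-t)/48 = 1224/24 - 30/48 = 50.375.
        z = (W - E[W]) / sqrt(Var[W]) = (13.5 - 18) / 7.0975 = -0.6340.
        Two-sided p = 2*Phi(z) = 0.526066.
Step 6: alpha = 0.05. fail to reject H0.

W+ = 22.5, W- = 13.5, W = min = 13.5, p = 0.526066, fail to reject H0.


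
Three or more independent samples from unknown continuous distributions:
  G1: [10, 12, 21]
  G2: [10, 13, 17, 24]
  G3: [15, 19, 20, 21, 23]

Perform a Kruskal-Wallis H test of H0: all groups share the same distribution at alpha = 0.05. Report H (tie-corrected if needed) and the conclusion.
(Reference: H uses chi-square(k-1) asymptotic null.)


Step 1: Combine all N = 12 observations and assign midranks.
sorted (value, group, rank): (10,G1,1.5), (10,G2,1.5), (12,G1,3), (13,G2,4), (15,G3,5), (17,G2,6), (19,G3,7), (20,G3,8), (21,G1,9.5), (21,G3,9.5), (23,G3,11), (24,G2,12)
Step 2: Sum ranks within each group.
R_1 = 14 (n_1 = 3)
R_2 = 23.5 (n_2 = 4)
R_3 = 40.5 (n_3 = 5)
Step 3: H = 12/(N(N+1)) * sum(R_i^2/n_i) - 3(N+1)
     = 12/(12*13) * (14^2/3 + 23.5^2/4 + 40.5^2/5) - 3*13
     = 0.076923 * 531.446 - 39
     = 1.880449.
Step 4: Ties present; correction factor C = 1 - 12/(12^3 - 12) = 0.993007. Corrected H = 1.880449 / 0.993007 = 1.893691.
Step 5: Under H0, H ~ chi^2(2); p-value = 0.387963.
Step 6: alpha = 0.05. fail to reject H0.

H = 1.8937, df = 2, p = 0.387963, fail to reject H0.


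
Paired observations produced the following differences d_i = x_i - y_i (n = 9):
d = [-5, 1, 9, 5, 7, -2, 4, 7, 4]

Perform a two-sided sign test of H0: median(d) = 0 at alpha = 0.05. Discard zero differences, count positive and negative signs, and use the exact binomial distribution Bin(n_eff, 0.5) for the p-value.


Step 1: Discard zero differences. Original n = 9; n_eff = number of nonzero differences = 9.
Nonzero differences (with sign): -5, +1, +9, +5, +7, -2, +4, +7, +4
Step 2: Count signs: positive = 7, negative = 2.
Step 3: Under H0: P(positive) = 0.5, so the number of positives S ~ Bin(9, 0.5).
Step 4: Two-sided exact p-value = sum of Bin(9,0.5) probabilities at or below the observed probability = 0.179688.
Step 5: alpha = 0.05. fail to reject H0.

n_eff = 9, pos = 7, neg = 2, p = 0.179688, fail to reject H0.


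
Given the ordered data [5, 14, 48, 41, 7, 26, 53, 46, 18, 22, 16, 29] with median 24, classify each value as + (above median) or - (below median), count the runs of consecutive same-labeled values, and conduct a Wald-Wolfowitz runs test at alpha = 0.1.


Step 1: Compute median = 24; label A = above, B = below.
Labels in order: BBAABAAABBBA  (n_A = 6, n_B = 6)
Step 2: Count runs R = 6.
Step 3: Under H0 (random ordering), E[R] = 2*n_A*n_B/(n_A+n_B) + 1 = 2*6*6/12 + 1 = 7.0000.
        Var[R] = 2*n_A*n_B*(2*n_A*n_B - n_A - n_B) / ((n_A+n_B)^2 * (n_A+n_B-1)) = 4320/1584 = 2.7273.
        SD[R] = 1.6514.
Step 4: Continuity-corrected z = (R + 0.5 - E[R]) / SD[R] = (6 + 0.5 - 7.0000) / 1.6514 = -0.3028.
Step 5: Two-sided p-value via normal approximation = 2*(1 - Phi(|z|)) = 0.762069.
Step 6: alpha = 0.1. fail to reject H0.

R = 6, z = -0.3028, p = 0.762069, fail to reject H0.


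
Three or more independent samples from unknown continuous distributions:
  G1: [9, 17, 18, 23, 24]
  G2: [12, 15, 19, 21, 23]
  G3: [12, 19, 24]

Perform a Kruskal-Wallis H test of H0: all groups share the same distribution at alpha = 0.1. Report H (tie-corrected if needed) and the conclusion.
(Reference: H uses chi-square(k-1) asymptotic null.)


Step 1: Combine all N = 13 observations and assign midranks.
sorted (value, group, rank): (9,G1,1), (12,G2,2.5), (12,G3,2.5), (15,G2,4), (17,G1,5), (18,G1,6), (19,G2,7.5), (19,G3,7.5), (21,G2,9), (23,G1,10.5), (23,G2,10.5), (24,G1,12.5), (24,G3,12.5)
Step 2: Sum ranks within each group.
R_1 = 35 (n_1 = 5)
R_2 = 33.5 (n_2 = 5)
R_3 = 22.5 (n_3 = 3)
Step 3: H = 12/(N(N+1)) * sum(R_i^2/n_i) - 3(N+1)
     = 12/(13*14) * (35^2/5 + 33.5^2/5 + 22.5^2/3) - 3*14
     = 0.065934 * 638.2 - 42
     = 0.079121.
Step 4: Ties present; correction factor C = 1 - 24/(13^3 - 13) = 0.989011. Corrected H = 0.079121 / 0.989011 = 0.080000.
Step 5: Under H0, H ~ chi^2(2); p-value = 0.960789.
Step 6: alpha = 0.1. fail to reject H0.

H = 0.0800, df = 2, p = 0.960789, fail to reject H0.


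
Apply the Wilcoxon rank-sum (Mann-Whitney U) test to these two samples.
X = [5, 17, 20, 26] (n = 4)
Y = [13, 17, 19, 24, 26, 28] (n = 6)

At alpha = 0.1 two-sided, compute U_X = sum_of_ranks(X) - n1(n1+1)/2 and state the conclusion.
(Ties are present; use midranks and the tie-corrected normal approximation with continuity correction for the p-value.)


Step 1: Combine and sort all 10 observations; assign midranks.
sorted (value, group): (5,X), (13,Y), (17,X), (17,Y), (19,Y), (20,X), (24,Y), (26,X), (26,Y), (28,Y)
ranks: 5->1, 13->2, 17->3.5, 17->3.5, 19->5, 20->6, 24->7, 26->8.5, 26->8.5, 28->10
Step 2: Rank sum for X: R1 = 1 + 3.5 + 6 + 8.5 = 19.
Step 3: U_X = R1 - n1(n1+1)/2 = 19 - 4*5/2 = 19 - 10 = 9.
       U_Y = n1*n2 - U_X = 24 - 9 = 15.
Step 4: Ties are present, so use the tie-corrected normal approximation (with continuity correction) for the p-value.
Step 5: p-value = 0.591778; compare to alpha = 0.1. fail to reject H0.

U_X = 9, p = 0.591778, fail to reject H0 at alpha = 0.1.


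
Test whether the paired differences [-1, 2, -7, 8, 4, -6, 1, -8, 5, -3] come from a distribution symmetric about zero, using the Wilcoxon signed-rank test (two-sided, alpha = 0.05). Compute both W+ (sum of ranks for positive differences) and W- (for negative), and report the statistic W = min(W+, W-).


Step 1: Drop any zero differences (none here) and take |d_i|.
|d| = [1, 2, 7, 8, 4, 6, 1, 8, 5, 3]
Step 2: Midrank |d_i| (ties get averaged ranks).
ranks: |1|->1.5, |2|->3, |7|->8, |8|->9.5, |4|->5, |6|->7, |1|->1.5, |8|->9.5, |5|->6, |3|->4
Step 3: Attach original signs; sum ranks with positive sign and with negative sign.
W+ = 3 + 9.5 + 5 + 1.5 + 6 = 25
W- = 1.5 + 8 + 7 + 9.5 + 4 = 30
(Check: W+ + W- = 55 should equal n(n+1)/2 = 55.)
Step 4: Test statistic W = min(W+, W-) = 25.
Step 5: Ties in |d|, so use the tie-corrected normal approximation.
        E[W] = n(n+1)/4 = 10*11/4 = 27.5.
        Tie groups: |d|=1 (t=2), |d|=8 (t=2); sum(t^3 - t) = 12.
        Var[W] = n(n+1)(2n+1)/24 - sum(t^3-t)/48 = 2310/24 - 12/48 = 96.
        z = (W - E[W]) / sqrt(Var[W]) = (25 - 27.5) / 9.7980 = -0.2552.
        Two-sided p = 2*Phi(z) = 0.798603.
Step 6: alpha = 0.05. fail to reject H0.

W+ = 25, W- = 30, W = min = 25, p = 0.798603, fail to reject H0.


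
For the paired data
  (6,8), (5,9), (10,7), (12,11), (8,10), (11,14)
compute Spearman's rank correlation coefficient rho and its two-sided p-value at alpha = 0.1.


Step 1: Rank x and y separately (midranks; no ties here).
rank(x): 6->2, 5->1, 10->4, 12->6, 8->3, 11->5
rank(y): 8->2, 9->3, 7->1, 11->5, 10->4, 14->6
Step 2: d_i = R_x(i) - R_y(i); compute d_i^2.
  (2-2)^2=0, (1-3)^2=4, (4-1)^2=9, (6-5)^2=1, (3-4)^2=1, (5-6)^2=1
sum(d^2) = 16.
Step 3: rho = 1 - 6*16 / (6*(6^2 - 1)) = 1 - 96/210 = 0.542857.
Step 4: Under H0, t = rho * sqrt((n-2)/(1-rho^2)) = 1.2928 ~ t(4).
Step 5: Two-sided p-value from the t-distribution with 4 df = 0.265703.
Step 6: alpha = 0.1. fail to reject H0.

rho = 0.5429, p = 0.265703, fail to reject H0 at alpha = 0.1.


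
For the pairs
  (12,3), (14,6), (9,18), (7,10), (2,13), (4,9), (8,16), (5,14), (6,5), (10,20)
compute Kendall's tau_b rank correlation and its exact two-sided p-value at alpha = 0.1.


Step 1: Enumerate the 45 unordered pairs (i,j) with i<j and classify each by sign(x_j-x_i) * sign(y_j-y_i).
  (1,2):dx=+2,dy=+3->C; (1,3):dx=-3,dy=+15->D; (1,4):dx=-5,dy=+7->D; (1,5):dx=-10,dy=+10->D
  (1,6):dx=-8,dy=+6->D; (1,7):dx=-4,dy=+13->D; (1,8):dx=-7,dy=+11->D; (1,9):dx=-6,dy=+2->D
  (1,10):dx=-2,dy=+17->D; (2,3):dx=-5,dy=+12->D; (2,4):dx=-7,dy=+4->D; (2,5):dx=-12,dy=+7->D
  (2,6):dx=-10,dy=+3->D; (2,7):dx=-6,dy=+10->D; (2,8):dx=-9,dy=+8->D; (2,9):dx=-8,dy=-1->C
  (2,10):dx=-4,dy=+14->D; (3,4):dx=-2,dy=-8->C; (3,5):dx=-7,dy=-5->C; (3,6):dx=-5,dy=-9->C
  (3,7):dx=-1,dy=-2->C; (3,8):dx=-4,dy=-4->C; (3,9):dx=-3,dy=-13->C; (3,10):dx=+1,dy=+2->C
  (4,5):dx=-5,dy=+3->D; (4,6):dx=-3,dy=-1->C; (4,7):dx=+1,dy=+6->C; (4,8):dx=-2,dy=+4->D
  (4,9):dx=-1,dy=-5->C; (4,10):dx=+3,dy=+10->C; (5,6):dx=+2,dy=-4->D; (5,7):dx=+6,dy=+3->C
  (5,8):dx=+3,dy=+1->C; (5,9):dx=+4,dy=-8->D; (5,10):dx=+8,dy=+7->C; (6,7):dx=+4,dy=+7->C
  (6,8):dx=+1,dy=+5->C; (6,9):dx=+2,dy=-4->D; (6,10):dx=+6,dy=+11->C; (7,8):dx=-3,dy=-2->C
  (7,9):dx=-2,dy=-11->C; (7,10):dx=+2,dy=+4->C; (8,9):dx=+1,dy=-9->D; (8,10):dx=+5,dy=+6->C
  (9,10):dx=+4,dy=+15->C
Step 2: C = 24, D = 21, total pairs = 45.
Step 3: tau = (C - D)/(n(n-1)/2) = (24 - 21)/45 = 0.066667.
Step 4: Exact two-sided p-value (enumerate n! = 3628800 permutations of y under H0): p = 0.861801.
Step 5: alpha = 0.1. fail to reject H0.

tau_b = 0.0667 (C=24, D=21), p = 0.861801, fail to reject H0.


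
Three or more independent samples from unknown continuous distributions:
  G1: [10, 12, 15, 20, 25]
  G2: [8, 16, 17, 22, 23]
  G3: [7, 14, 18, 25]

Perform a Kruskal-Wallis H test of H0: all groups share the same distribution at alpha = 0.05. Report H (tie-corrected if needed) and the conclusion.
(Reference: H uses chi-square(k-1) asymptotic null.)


Step 1: Combine all N = 14 observations and assign midranks.
sorted (value, group, rank): (7,G3,1), (8,G2,2), (10,G1,3), (12,G1,4), (14,G3,5), (15,G1,6), (16,G2,7), (17,G2,8), (18,G3,9), (20,G1,10), (22,G2,11), (23,G2,12), (25,G1,13.5), (25,G3,13.5)
Step 2: Sum ranks within each group.
R_1 = 36.5 (n_1 = 5)
R_2 = 40 (n_2 = 5)
R_3 = 28.5 (n_3 = 4)
Step 3: H = 12/(N(N+1)) * sum(R_i^2/n_i) - 3(N+1)
     = 12/(14*15) * (36.5^2/5 + 40^2/5 + 28.5^2/4) - 3*15
     = 0.057143 * 789.513 - 45
     = 0.115000.
Step 4: Ties present; correction factor C = 1 - 6/(14^3 - 14) = 0.997802. Corrected H = 0.115000 / 0.997802 = 0.115253.
Step 5: Under H0, H ~ chi^2(2); p-value = 0.944002.
Step 6: alpha = 0.05. fail to reject H0.

H = 0.1153, df = 2, p = 0.944002, fail to reject H0.


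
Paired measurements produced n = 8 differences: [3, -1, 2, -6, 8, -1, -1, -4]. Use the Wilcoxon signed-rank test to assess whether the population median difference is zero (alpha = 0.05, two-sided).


Step 1: Drop any zero differences (none here) and take |d_i|.
|d| = [3, 1, 2, 6, 8, 1, 1, 4]
Step 2: Midrank |d_i| (ties get averaged ranks).
ranks: |3|->5, |1|->2, |2|->4, |6|->7, |8|->8, |1|->2, |1|->2, |4|->6
Step 3: Attach original signs; sum ranks with positive sign and with negative sign.
W+ = 5 + 4 + 8 = 17
W- = 2 + 7 + 2 + 2 + 6 = 19
(Check: W+ + W- = 36 should equal n(n+1)/2 = 36.)
Step 4: Test statistic W = min(W+, W-) = 17.
Step 5: Ties in |d|, so use the tie-corrected normal approximation.
        E[W] = n(n+1)/4 = 8*9/4 = 18.
        Tie groups: |d|=1 (t=3); sum(t^3 - t) = 24.
        Var[W] = n(n+1)(2n+1)/24 - sum(t^3-t)/48 = 1224/24 - 24/48 = 50.5.
        z = (W - E[W]) / sqrt(Var[W]) = (17 - 18) / 7.1063 = -0.1407.
        Two-sided p = 2*Phi(z) = 0.888092.
Step 6: alpha = 0.05. fail to reject H0.

W+ = 17, W- = 19, W = min = 17, p = 0.888092, fail to reject H0.


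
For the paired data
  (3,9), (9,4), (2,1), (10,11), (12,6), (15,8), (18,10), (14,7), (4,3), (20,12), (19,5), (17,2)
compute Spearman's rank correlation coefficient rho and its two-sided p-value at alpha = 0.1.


Step 1: Rank x and y separately (midranks; no ties here).
rank(x): 3->2, 9->4, 2->1, 10->5, 12->6, 15->8, 18->10, 14->7, 4->3, 20->12, 19->11, 17->9
rank(y): 9->9, 4->4, 1->1, 11->11, 6->6, 8->8, 10->10, 7->7, 3->3, 12->12, 5->5, 2->2
Step 2: d_i = R_x(i) - R_y(i); compute d_i^2.
  (2-9)^2=49, (4-4)^2=0, (1-1)^2=0, (5-11)^2=36, (6-6)^2=0, (8-8)^2=0, (10-10)^2=0, (7-7)^2=0, (3-3)^2=0, (12-12)^2=0, (11-5)^2=36, (9-2)^2=49
sum(d^2) = 170.
Step 3: rho = 1 - 6*170 / (12*(12^2 - 1)) = 1 - 1020/1716 = 0.405594.
Step 4: Under H0, t = rho * sqrt((n-2)/(1-rho^2)) = 1.4032 ~ t(10).
Step 5: Two-sided p-value from the t-distribution with 10 df = 0.190836.
Step 6: alpha = 0.1. fail to reject H0.

rho = 0.4056, p = 0.190836, fail to reject H0 at alpha = 0.1.


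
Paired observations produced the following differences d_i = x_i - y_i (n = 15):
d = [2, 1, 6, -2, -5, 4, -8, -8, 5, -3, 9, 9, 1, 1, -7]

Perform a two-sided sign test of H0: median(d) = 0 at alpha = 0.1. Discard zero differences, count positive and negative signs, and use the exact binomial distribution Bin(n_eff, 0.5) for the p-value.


Step 1: Discard zero differences. Original n = 15; n_eff = number of nonzero differences = 15.
Nonzero differences (with sign): +2, +1, +6, -2, -5, +4, -8, -8, +5, -3, +9, +9, +1, +1, -7
Step 2: Count signs: positive = 9, negative = 6.
Step 3: Under H0: P(positive) = 0.5, so the number of positives S ~ Bin(15, 0.5).
Step 4: Two-sided exact p-value = sum of Bin(15,0.5) probabilities at or below the observed probability = 0.607239.
Step 5: alpha = 0.1. fail to reject H0.

n_eff = 15, pos = 9, neg = 6, p = 0.607239, fail to reject H0.


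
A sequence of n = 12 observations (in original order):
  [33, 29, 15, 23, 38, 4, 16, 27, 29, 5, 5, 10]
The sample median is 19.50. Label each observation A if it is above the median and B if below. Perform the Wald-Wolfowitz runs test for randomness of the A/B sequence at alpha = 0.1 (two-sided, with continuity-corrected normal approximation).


Step 1: Compute median = 19.50; label A = above, B = below.
Labels in order: AABAABBAABBB  (n_A = 6, n_B = 6)
Step 2: Count runs R = 6.
Step 3: Under H0 (random ordering), E[R] = 2*n_A*n_B/(n_A+n_B) + 1 = 2*6*6/12 + 1 = 7.0000.
        Var[R] = 2*n_A*n_B*(2*n_A*n_B - n_A - n_B) / ((n_A+n_B)^2 * (n_A+n_B-1)) = 4320/1584 = 2.7273.
        SD[R] = 1.6514.
Step 4: Continuity-corrected z = (R + 0.5 - E[R]) / SD[R] = (6 + 0.5 - 7.0000) / 1.6514 = -0.3028.
Step 5: Two-sided p-value via normal approximation = 2*(1 - Phi(|z|)) = 0.762069.
Step 6: alpha = 0.1. fail to reject H0.

R = 6, z = -0.3028, p = 0.762069, fail to reject H0.


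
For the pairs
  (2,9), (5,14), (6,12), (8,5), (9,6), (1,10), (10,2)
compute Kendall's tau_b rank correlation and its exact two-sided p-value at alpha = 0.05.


Step 1: Enumerate the 21 unordered pairs (i,j) with i<j and classify each by sign(x_j-x_i) * sign(y_j-y_i).
  (1,2):dx=+3,dy=+5->C; (1,3):dx=+4,dy=+3->C; (1,4):dx=+6,dy=-4->D; (1,5):dx=+7,dy=-3->D
  (1,6):dx=-1,dy=+1->D; (1,7):dx=+8,dy=-7->D; (2,3):dx=+1,dy=-2->D; (2,4):dx=+3,dy=-9->D
  (2,5):dx=+4,dy=-8->D; (2,6):dx=-4,dy=-4->C; (2,7):dx=+5,dy=-12->D; (3,4):dx=+2,dy=-7->D
  (3,5):dx=+3,dy=-6->D; (3,6):dx=-5,dy=-2->C; (3,7):dx=+4,dy=-10->D; (4,5):dx=+1,dy=+1->C
  (4,6):dx=-7,dy=+5->D; (4,7):dx=+2,dy=-3->D; (5,6):dx=-8,dy=+4->D; (5,7):dx=+1,dy=-4->D
  (6,7):dx=+9,dy=-8->D
Step 2: C = 5, D = 16, total pairs = 21.
Step 3: tau = (C - D)/(n(n-1)/2) = (5 - 16)/21 = -0.523810.
Step 4: Exact two-sided p-value (enumerate n! = 5040 permutations of y under H0): p = 0.136111.
Step 5: alpha = 0.05. fail to reject H0.

tau_b = -0.5238 (C=5, D=16), p = 0.136111, fail to reject H0.


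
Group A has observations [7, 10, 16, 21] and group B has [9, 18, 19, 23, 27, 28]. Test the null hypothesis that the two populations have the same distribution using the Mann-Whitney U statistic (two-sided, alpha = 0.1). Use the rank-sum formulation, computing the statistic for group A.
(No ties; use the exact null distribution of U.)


Step 1: Combine and sort all 10 observations; assign midranks.
sorted (value, group): (7,X), (9,Y), (10,X), (16,X), (18,Y), (19,Y), (21,X), (23,Y), (27,Y), (28,Y)
ranks: 7->1, 9->2, 10->3, 16->4, 18->5, 19->6, 21->7, 23->8, 27->9, 28->10
Step 2: Rank sum for X: R1 = 1 + 3 + 4 + 7 = 15.
Step 3: U_X = R1 - n1(n1+1)/2 = 15 - 4*5/2 = 15 - 10 = 5.
       U_Y = n1*n2 - U_X = 24 - 5 = 19.
Step 4: No ties, so the exact null distribution of U (based on enumerating the C(10,4) = 210 equally likely rank assignments) gives the two-sided p-value.
Step 5: p-value = 0.171429; compare to alpha = 0.1. fail to reject H0.

U_X = 5, p = 0.171429, fail to reject H0 at alpha = 0.1.


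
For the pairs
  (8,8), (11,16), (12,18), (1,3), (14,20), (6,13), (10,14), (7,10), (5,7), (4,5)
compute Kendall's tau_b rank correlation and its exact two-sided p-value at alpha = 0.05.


Step 1: Enumerate the 45 unordered pairs (i,j) with i<j and classify each by sign(x_j-x_i) * sign(y_j-y_i).
  (1,2):dx=+3,dy=+8->C; (1,3):dx=+4,dy=+10->C; (1,4):dx=-7,dy=-5->C; (1,5):dx=+6,dy=+12->C
  (1,6):dx=-2,dy=+5->D; (1,7):dx=+2,dy=+6->C; (1,8):dx=-1,dy=+2->D; (1,9):dx=-3,dy=-1->C
  (1,10):dx=-4,dy=-3->C; (2,3):dx=+1,dy=+2->C; (2,4):dx=-10,dy=-13->C; (2,5):dx=+3,dy=+4->C
  (2,6):dx=-5,dy=-3->C; (2,7):dx=-1,dy=-2->C; (2,8):dx=-4,dy=-6->C; (2,9):dx=-6,dy=-9->C
  (2,10):dx=-7,dy=-11->C; (3,4):dx=-11,dy=-15->C; (3,5):dx=+2,dy=+2->C; (3,6):dx=-6,dy=-5->C
  (3,7):dx=-2,dy=-4->C; (3,8):dx=-5,dy=-8->C; (3,9):dx=-7,dy=-11->C; (3,10):dx=-8,dy=-13->C
  (4,5):dx=+13,dy=+17->C; (4,6):dx=+5,dy=+10->C; (4,7):dx=+9,dy=+11->C; (4,8):dx=+6,dy=+7->C
  (4,9):dx=+4,dy=+4->C; (4,10):dx=+3,dy=+2->C; (5,6):dx=-8,dy=-7->C; (5,7):dx=-4,dy=-6->C
  (5,8):dx=-7,dy=-10->C; (5,9):dx=-9,dy=-13->C; (5,10):dx=-10,dy=-15->C; (6,7):dx=+4,dy=+1->C
  (6,8):dx=+1,dy=-3->D; (6,9):dx=-1,dy=-6->C; (6,10):dx=-2,dy=-8->C; (7,8):dx=-3,dy=-4->C
  (7,9):dx=-5,dy=-7->C; (7,10):dx=-6,dy=-9->C; (8,9):dx=-2,dy=-3->C; (8,10):dx=-3,dy=-5->C
  (9,10):dx=-1,dy=-2->C
Step 2: C = 42, D = 3, total pairs = 45.
Step 3: tau = (C - D)/(n(n-1)/2) = (42 - 3)/45 = 0.866667.
Step 4: Exact two-sided p-value (enumerate n! = 3628800 permutations of y under H0): p = 0.000115.
Step 5: alpha = 0.05. reject H0.

tau_b = 0.8667 (C=42, D=3), p = 0.000115, reject H0.
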